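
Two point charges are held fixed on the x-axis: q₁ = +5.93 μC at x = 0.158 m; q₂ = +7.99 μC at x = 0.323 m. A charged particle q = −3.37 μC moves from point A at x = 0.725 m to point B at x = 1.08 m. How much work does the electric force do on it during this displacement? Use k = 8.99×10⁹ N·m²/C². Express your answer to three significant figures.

The work done by the electric force is W_field = −ΔU = −q(V_B − V_A) = q(V_A − V_B).
At A: distances to the source charges are 0.567 m, 0.402 m; V_A = Σ kqᵢ/rᵢ = 2.73×10⁵ V.
At B: distances to the source charges are 0.922 m, 0.757 m; V_B = Σ kqᵢ/rᵢ = 1.53×10⁵ V.
ΔV = V_B − V_A = -1.20×10⁵ V.
W_field = −qΔV = −(-3.37×10⁻⁶ C)(-1.20×10⁵ V) = -0.404 J.

-0.404 J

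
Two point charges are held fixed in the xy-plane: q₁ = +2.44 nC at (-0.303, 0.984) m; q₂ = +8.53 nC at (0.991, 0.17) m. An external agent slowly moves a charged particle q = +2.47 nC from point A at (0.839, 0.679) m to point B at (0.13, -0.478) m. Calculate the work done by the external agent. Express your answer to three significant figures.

For quasistatic motion the external work equals the change in potential energy: W_ext = qΔV = q(V_B − V_A).
At A: distances to the source charges are 1.18 m, 0.531 m; V_A = Σ kqᵢ/rᵢ = 163 V.
At B: distances to the source charges are 1.52 m, 1.08 m; V_B = Σ kqᵢ/rᵢ = 85.5 V.
ΔV = V_B − V_A = -77.4 V.
W_ext = qΔV = (2.47×10⁻⁹ C)(-77.4 V) = -1.91×10⁻⁷ J.

-1.91×10⁻⁷ J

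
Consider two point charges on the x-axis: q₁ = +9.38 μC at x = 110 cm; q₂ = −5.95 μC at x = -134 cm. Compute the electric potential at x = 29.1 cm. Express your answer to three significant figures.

The total potential is the scalar sum of each charge's contribution, V = Σ kqᵢ/rᵢ.
Distances from the field point to each charge: r₁ = 0.809 m, r₂ = 1.63 m.
V = k[(9.38×10⁻⁶)/(0.809) + (-5.95×10⁻⁶)/(1.63)] = 7.14×10⁴ V.

7.14×10⁴ V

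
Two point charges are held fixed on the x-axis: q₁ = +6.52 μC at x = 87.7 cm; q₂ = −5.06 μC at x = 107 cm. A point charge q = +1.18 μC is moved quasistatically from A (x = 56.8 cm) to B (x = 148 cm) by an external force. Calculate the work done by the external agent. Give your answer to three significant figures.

For quasistatic motion the external work equals the change in potential energy: W_ext = qΔV = q(V_B − V_A).
At A: distances to the source charges are 0.309 m, 0.502 m; V_A = Σ kqᵢ/rᵢ = 9.91×10⁴ V.
At B: distances to the source charges are 0.603 m, 0.410 m; V_B = Σ kqᵢ/rᵢ = -1.37×10⁴ V.
ΔV = V_B − V_A = -1.13×10⁵ V.
W_ext = qΔV = (1.18×10⁻⁶ C)(-1.13×10⁵ V) = -0.133 J.

-0.133 J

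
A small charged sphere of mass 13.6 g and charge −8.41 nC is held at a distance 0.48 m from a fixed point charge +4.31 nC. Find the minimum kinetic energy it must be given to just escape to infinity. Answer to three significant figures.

To just escape, total mechanical energy must reach zero at infinity: ½mv²_min + U = 0, so ½mv²_min = −U = |kQq|/r.
|U| = |kQq|/r = (8.99×10⁹ N·m²/C²)(4.31×10⁻⁹)(8.41×10⁻⁹)/(0.480) = 6.79×10⁻⁷ J.

6.79×10⁻⁷ J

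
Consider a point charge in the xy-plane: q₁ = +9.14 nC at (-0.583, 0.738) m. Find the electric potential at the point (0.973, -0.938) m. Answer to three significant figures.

The total potential is the scalar sum of each charge's contribution, V = Σ kqᵢ/rᵢ.
Distances from the field point to each charge: r₁ = 2.29 m.
V = k[(9.14×10⁻⁹)/(2.29)] = 35.9 V.

35.9 V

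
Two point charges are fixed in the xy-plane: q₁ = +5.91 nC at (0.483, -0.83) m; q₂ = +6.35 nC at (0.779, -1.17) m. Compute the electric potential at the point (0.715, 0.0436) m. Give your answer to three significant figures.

Electric potential is a scalar, so the contributions from each charge add algebraically: V = Σ kqᵢ/rᵢ.
Distances from the field point to each charge: r₁ = 0.904 m, r₂ = 1.22 m.
V = k[(5.91×10⁻⁹)/(0.904) + (6.35×10⁻⁹)/(1.22)] = 106 V.

106 V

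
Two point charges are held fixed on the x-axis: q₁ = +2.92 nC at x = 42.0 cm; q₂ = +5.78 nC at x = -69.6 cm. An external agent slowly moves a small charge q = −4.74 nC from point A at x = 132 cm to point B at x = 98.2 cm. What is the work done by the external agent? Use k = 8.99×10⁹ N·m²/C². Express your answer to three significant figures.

-1.08×10⁻⁷ J

For quasistatic motion the external work equals the change in potential energy: W_ext = qΔV = q(V_B − V_A).
At A: distances to the source charges are 0.900 m, 2.02 m; V_A = Σ kqᵢ/rᵢ = 54.9 V.
At B: distances to the source charges are 0.562 m, 1.68 m; V_B = Σ kqᵢ/rᵢ = 77.7 V.
ΔV = V_B − V_A = 22.7 V.
W_ext = qΔV = (-4.74×10⁻⁹ C)(22.7 V) = -1.08×10⁻⁷ J.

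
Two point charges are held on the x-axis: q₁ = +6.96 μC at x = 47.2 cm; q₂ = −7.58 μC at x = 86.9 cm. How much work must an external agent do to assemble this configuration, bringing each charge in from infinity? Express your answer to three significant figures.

The work to assemble the configuration equals its total potential energy, U = Σ kqᵢqⱼ/rᵢⱼ over all pairs.
Pair separations: r₁₂ = 0.397 m.
U = (-1.19) = -1.19 J.

-1.19 J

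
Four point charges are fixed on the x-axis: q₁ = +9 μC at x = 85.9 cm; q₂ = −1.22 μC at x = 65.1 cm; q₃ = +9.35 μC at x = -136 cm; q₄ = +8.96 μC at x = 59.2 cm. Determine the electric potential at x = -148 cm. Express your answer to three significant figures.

Electric potential is a scalar, so the contributions from each charge add algebraically: V = Σ kqᵢ/rᵢ.
Distances from the field point to each charge: r₁ = 2.34 m, r₂ = 2.13 m, r₃ = 0.120 m, r₄ = 2.07 m.
V = k[(9.00×10⁻⁶)/(2.34) + (-1.22×10⁻⁶)/(2.13) + (9.35×10⁻⁶)/(0.120) + (8.96×10⁻⁶)/(2.07)] = 7.69×10⁵ V.

7.69×10⁵ V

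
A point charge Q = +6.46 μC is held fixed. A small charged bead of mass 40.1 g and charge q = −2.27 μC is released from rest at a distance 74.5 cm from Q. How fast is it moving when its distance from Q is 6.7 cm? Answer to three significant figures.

Only the electrostatic force acts, so mechanical energy is conserved: ½mv² = U₁ − U₂ = kQq(1/r₁ − 1/r₂).
U₁ − U₂ = (8.99×10⁹ N·m²/C²)(6.46×10⁻⁶ C)(-2.27×10⁻⁶ C)(1/0.745 − 1/0.0670) = 1.79 J.
v = √(2·1.79/0.0401) = 9.45 m/s.

9.45 m/s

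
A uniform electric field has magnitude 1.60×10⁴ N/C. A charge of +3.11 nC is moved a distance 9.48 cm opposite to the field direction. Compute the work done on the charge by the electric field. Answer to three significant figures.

-4.72×10⁻⁶ J

The potential change for a displacement 9.48 cm opposite to the field direction is ΔV = +Ed = 1520 V.
W_field = −qΔV = -4.72×10⁻⁶ J.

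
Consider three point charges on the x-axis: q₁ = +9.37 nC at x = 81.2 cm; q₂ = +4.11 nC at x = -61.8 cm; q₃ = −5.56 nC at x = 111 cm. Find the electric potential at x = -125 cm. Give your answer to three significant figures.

Electric potential is a scalar, so the contributions from each charge add algebraically: V = Σ kqᵢ/rᵢ.
Distances from the field point to each charge: r₁ = 2.06 m, r₂ = 0.632 m, r₃ = 2.36 m.
V = k[(9.37×10⁻⁹)/(2.06) + (4.11×10⁻⁹)/(0.632) + (-5.56×10⁻⁹)/(2.36)] = 78.1 V.

78.1 V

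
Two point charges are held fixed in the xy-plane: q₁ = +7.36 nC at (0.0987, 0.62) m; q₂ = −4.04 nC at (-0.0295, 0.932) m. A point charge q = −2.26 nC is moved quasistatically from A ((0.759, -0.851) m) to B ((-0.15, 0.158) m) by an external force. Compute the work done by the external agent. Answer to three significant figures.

For quasistatic motion the external work equals the change in potential energy: W_ext = qΔV = q(V_B − V_A).
At A: distances to the source charges are 1.61 m, 1.95 m; V_A = Σ kqᵢ/rᵢ = 22.4 V.
At B: distances to the source charges are 0.525 m, 0.783 m; V_B = Σ kqᵢ/rᵢ = 79.7 V.
ΔV = V_B − V_A = 57.3 V.
W_ext = qΔV = (-2.26×10⁻⁹ C)(57.3 V) = -1.30×10⁻⁷ J.

-1.30×10⁻⁷ J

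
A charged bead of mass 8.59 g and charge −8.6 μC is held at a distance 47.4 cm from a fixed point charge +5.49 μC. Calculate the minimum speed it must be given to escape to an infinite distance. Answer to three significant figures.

To just escape, total mechanical energy must reach zero at infinity: ½mv²_min + U = 0, so ½mv²_min = −U = |kQq|/r.
|U| = |kQq|/r = (8.99×10⁹ N·m²/C²)(5.49×10⁻⁶)(8.60×10⁻⁶)/(0.474) = 0.895 J.
v_min = √(2|U|/m) = √(2·0.895/8.59×10⁻³) = 14.4 m/s.

14.4 m/s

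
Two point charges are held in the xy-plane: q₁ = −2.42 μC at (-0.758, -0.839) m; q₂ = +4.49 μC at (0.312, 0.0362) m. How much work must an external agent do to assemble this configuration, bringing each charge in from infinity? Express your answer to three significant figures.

-0.0707 J

The work to assemble the configuration equals its total potential energy, U = Σ kqᵢqⱼ/rᵢⱼ over all pairs.
Pair separations: r₁₂ = 1.38 m.
U = (-0.0707) = -0.0707 J.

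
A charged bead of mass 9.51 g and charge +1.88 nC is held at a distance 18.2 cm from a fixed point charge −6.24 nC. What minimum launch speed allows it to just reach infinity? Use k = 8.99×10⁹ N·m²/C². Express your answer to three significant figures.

0.0110 m/s

To just escape, total mechanical energy must reach zero at infinity: ½mv²_min + U = 0, so ½mv²_min = −U = |kQq|/r.
|U| = |kQq|/r = (8.99×10⁹ N·m²/C²)(6.24×10⁻⁹)(1.88×10⁻⁹)/(0.182) = 5.79×10⁻⁷ J.
v_min = √(2|U|/m) = √(2·5.79×10⁻⁷/9.51×10⁻³) = 0.0110 m/s.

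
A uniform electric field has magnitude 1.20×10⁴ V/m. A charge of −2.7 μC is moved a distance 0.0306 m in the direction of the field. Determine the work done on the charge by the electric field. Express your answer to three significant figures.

-9.91×10⁻⁴ J

The potential change for a displacement 0.0306 m in the direction of the field is ΔV = −Ed = -367 V.
W_field = −qΔV = -9.91×10⁻⁴ J.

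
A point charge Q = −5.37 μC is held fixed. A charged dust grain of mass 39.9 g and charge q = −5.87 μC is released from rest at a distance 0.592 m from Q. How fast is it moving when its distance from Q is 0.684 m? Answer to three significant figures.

1.80 m/s

Only the electrostatic force acts, so mechanical energy is conserved: ½mv² = U₁ − U₂ = kQq(1/r₁ − 1/r₂).
U₁ − U₂ = (8.99×10⁹ N·m²/C²)(-5.37×10⁻⁶ C)(-5.87×10⁻⁶ C)(1/0.592 − 1/0.684) = 0.0644 J.
v = √(2·0.0644/0.0399) = 1.80 m/s.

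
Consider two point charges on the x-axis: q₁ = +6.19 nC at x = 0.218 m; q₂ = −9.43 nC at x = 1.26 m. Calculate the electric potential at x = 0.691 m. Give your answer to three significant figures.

-31.3 V

The total potential is the scalar sum of each charge's contribution, V = Σ kqᵢ/rᵢ.
Distances from the field point to each charge: r₁ = 0.473 m, r₂ = 0.569 m.
V = k[(6.19×10⁻⁹)/(0.473) + (-9.43×10⁻⁹)/(0.569)] = -31.3 V.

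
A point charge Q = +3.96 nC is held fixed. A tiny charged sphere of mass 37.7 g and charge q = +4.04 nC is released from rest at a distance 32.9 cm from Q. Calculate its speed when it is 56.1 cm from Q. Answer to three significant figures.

3.10×10⁻³ m/s

Only the electrostatic force acts, so mechanical energy is conserved: ½mv² = U₁ − U₂ = kQq(1/r₁ − 1/r₂).
U₁ − U₂ = (8.99×10⁹ N·m²/C²)(3.96×10⁻⁹ C)(4.04×10⁻⁹ C)(1/0.329 − 1/0.561) = 1.81×10⁻⁷ J.
v = √(2·1.81×10⁻⁷/0.0377) = 3.10×10⁻³ m/s.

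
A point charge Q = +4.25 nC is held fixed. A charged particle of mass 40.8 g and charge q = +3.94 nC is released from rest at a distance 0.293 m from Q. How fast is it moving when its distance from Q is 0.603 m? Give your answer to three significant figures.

Only the electrostatic force acts, so mechanical energy is conserved: ½mv² = U₁ − U₂ = kQq(1/r₁ − 1/r₂).
U₁ − U₂ = (8.99×10⁹ N·m²/C²)(4.25×10⁻⁹ C)(3.94×10⁻⁹ C)(1/0.293 − 1/0.603) = 2.64×10⁻⁷ J.
v = √(2·2.64×10⁻⁷/0.0408) = 3.60×10⁻³ m/s.

3.60×10⁻³ m/s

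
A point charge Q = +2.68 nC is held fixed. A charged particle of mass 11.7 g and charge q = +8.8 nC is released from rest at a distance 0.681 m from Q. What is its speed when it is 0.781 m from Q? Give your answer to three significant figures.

2.61×10⁻³ m/s

Only the electrostatic force acts, so mechanical energy is conserved: ½mv² = U₁ − U₂ = kQq(1/r₁ − 1/r₂).
U₁ − U₂ = (8.99×10⁹ N·m²/C²)(2.68×10⁻⁹ C)(8.80×10⁻⁹ C)(1/0.681 − 1/0.781) = 3.99×10⁻⁸ J.
v = √(2·3.99×10⁻⁸/0.0117) = 2.61×10⁻³ m/s.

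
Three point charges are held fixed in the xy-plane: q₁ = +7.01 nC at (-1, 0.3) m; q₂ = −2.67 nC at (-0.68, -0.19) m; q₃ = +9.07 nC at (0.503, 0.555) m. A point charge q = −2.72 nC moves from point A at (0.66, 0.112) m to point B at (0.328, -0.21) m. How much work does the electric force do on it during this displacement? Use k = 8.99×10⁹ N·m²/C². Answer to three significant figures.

-1.89×10⁻⁷ J

The work done by the electric force is W_field = −ΔU = −q(V_B − V_A) = q(V_A − V_B).
At A: distances to the source charges are 1.67 m, 1.37 m, 0.470 m; V_A = Σ kqᵢ/rᵢ = 194 V.
At B: distances to the source charges are 1.42 m, 1.01 m, 0.785 m; V_B = Σ kqᵢ/rᵢ = 124 V.
ΔV = V_B − V_A = -69.3 V.
W_field = −qΔV = −(-2.72×10⁻⁹ C)(-69.3 V) = -1.89×10⁻⁷ J.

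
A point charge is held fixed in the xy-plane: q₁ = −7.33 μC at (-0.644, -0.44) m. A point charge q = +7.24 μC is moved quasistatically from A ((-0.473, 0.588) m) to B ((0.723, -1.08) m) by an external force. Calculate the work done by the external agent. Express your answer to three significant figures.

0.142 J

For quasistatic motion the external work equals the change in potential energy: W_ext = qΔV = q(V_B − V_A).
At A: distance to the source charge is 1.04 m; V_A = kq₁/r = -6.32×10⁴ V.
At B: distance to the source charge is 1.51 m; V_B = kq₁/r = -4.37×10⁴ V.
ΔV = V_B − V_A = 1.96×10⁴ V.
W_ext = qΔV = (7.24×10⁻⁶ C)(1.96×10⁴ V) = 0.142 J.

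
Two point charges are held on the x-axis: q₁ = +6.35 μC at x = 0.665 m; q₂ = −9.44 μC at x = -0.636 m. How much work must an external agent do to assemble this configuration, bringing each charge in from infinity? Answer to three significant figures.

The assembly work is the sum of pairwise potential energies, U = Σ_{i<j} kqᵢqⱼ/rᵢⱼ.
Pair separations: r₁₂ = 1.30 m.
U = (-0.414) = -0.414 J.

-0.414 J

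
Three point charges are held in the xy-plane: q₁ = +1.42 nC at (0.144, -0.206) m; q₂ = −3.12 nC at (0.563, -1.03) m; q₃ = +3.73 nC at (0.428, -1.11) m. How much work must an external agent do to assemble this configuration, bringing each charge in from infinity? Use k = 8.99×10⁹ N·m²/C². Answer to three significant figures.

-6.60×10⁻⁷ J

The work to assemble the configuration equals its total potential energy, U = Σ kqᵢqⱼ/rᵢⱼ over all pairs.
Pair separations: r₁₂ = 0.924 m, r₁₃ = 0.948 m, r₂₃ = 0.157 m.
U = (-4.31×10⁻⁸) + (5.03×10⁻⁸) + (-6.67×10⁻⁷) = -6.60×10⁻⁷ J.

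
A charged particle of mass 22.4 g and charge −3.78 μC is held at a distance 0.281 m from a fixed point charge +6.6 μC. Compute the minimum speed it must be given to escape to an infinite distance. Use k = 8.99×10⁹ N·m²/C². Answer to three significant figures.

8.44 m/s

To just escape, total mechanical energy must reach zero at infinity: ½mv²_min + U = 0, so ½mv²_min = −U = |kQq|/r.
|U| = |kQq|/r = (8.99×10⁹ N·m²/C²)(6.60×10⁻⁶)(3.78×10⁻⁶)/(0.281) = 0.798 J.
v_min = √(2|U|/m) = √(2·0.798/0.0224) = 8.44 m/s.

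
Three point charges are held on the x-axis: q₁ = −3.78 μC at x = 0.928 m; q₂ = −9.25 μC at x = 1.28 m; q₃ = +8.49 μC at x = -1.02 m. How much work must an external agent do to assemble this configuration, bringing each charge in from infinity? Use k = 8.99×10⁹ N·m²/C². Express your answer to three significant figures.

The work to assemble the configuration equals its total potential energy, U = Σ kqᵢqⱼ/rᵢⱼ over all pairs.
Pair separations: r₁₂ = 0.352 m, r₁₃ = 1.95 m, r₂₃ = 2.30 m.
U = (0.893) + (-0.148) + (-0.307) = 0.438 J.

0.438 J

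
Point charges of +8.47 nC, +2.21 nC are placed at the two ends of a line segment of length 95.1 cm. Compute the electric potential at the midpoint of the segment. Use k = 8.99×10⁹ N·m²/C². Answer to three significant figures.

202 V

The total potential is the scalar sum of each charge's contribution, V = Σ kqᵢ/rᵢ.
Each charge is 0.475 m from the midpoint.
V = k[(8.47×10⁻⁹)/(0.475) + (2.21×10⁻⁹)/(0.475)] = 202 V.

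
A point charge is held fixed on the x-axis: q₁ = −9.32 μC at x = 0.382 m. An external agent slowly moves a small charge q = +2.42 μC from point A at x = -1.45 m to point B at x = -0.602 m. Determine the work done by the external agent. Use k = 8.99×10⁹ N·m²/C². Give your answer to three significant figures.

-0.0954 J

For quasistatic motion the external work equals the change in potential energy: W_ext = qΔV = q(V_B − V_A).
At A: distance to the source charge is 1.83 m; V_A = kq₁/r = -4.57×10⁴ V.
At B: distance to the source charge is 0.984 m; V_B = kq₁/r = -8.51×10⁴ V.
ΔV = V_B − V_A = -3.94×10⁴ V.
W_ext = qΔV = (2.42×10⁻⁶ C)(-3.94×10⁴ V) = -0.0954 J.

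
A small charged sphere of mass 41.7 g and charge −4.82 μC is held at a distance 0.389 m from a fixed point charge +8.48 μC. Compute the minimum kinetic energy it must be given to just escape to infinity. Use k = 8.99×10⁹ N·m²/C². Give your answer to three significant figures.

0.945 J

To just escape, total mechanical energy must reach zero at infinity: ½mv²_min + U = 0, so ½mv²_min = −U = |kQq|/r.
|U| = |kQq|/r = (8.99×10⁹ N·m²/C²)(8.48×10⁻⁶)(4.82×10⁻⁶)/(0.389) = 0.945 J.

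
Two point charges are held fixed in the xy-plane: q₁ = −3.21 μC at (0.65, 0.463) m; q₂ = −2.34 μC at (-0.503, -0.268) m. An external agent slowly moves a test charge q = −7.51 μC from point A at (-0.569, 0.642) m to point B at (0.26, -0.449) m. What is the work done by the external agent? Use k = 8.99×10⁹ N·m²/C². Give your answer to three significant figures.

0.0709 J

For quasistatic motion the external work equals the change in potential energy: W_ext = qΔV = q(V_B − V_A).
At A: distances to the source charges are 1.23 m, 0.912 m; V_A = Σ kqᵢ/rᵢ = -4.65×10⁴ V.
At B: distances to the source charges are 0.992 m, 0.784 m; V_B = Σ kqᵢ/rᵢ = -5.59×10⁴ V.
ΔV = V_B − V_A = -9440 V.
W_ext = qΔV = (-7.51×10⁻⁶ C)(-9440 V) = 0.0709 J.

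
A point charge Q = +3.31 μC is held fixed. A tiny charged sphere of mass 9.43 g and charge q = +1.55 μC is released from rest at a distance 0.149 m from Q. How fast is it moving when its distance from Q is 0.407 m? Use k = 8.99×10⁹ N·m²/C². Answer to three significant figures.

Only the electrostatic force acts, so mechanical energy is conserved: ½mv² = U₁ − U₂ = kQq(1/r₁ − 1/r₂).
U₁ − U₂ = (8.99×10⁹ N·m²/C²)(3.31×10⁻⁶ C)(1.55×10⁻⁶ C)(1/0.149 − 1/0.407) = 0.196 J.
v = √(2·0.196/9.43×10⁻³) = 6.45 m/s.

6.45 m/s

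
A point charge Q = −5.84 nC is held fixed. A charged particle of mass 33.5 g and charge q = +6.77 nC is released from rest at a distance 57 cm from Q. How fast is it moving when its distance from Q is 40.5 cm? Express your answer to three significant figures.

3.89×10⁻³ m/s

Only the electrostatic force acts, so mechanical energy is conserved: ½mv² = U₁ − U₂ = kQq(1/r₁ − 1/r₂).
U₁ − U₂ = (8.99×10⁹ N·m²/C²)(-5.84×10⁻⁹ C)(6.77×10⁻⁹ C)(1/0.570 − 1/0.405) = 2.54×10⁻⁷ J.
v = √(2·2.54×10⁻⁷/0.0335) = 3.89×10⁻³ m/s.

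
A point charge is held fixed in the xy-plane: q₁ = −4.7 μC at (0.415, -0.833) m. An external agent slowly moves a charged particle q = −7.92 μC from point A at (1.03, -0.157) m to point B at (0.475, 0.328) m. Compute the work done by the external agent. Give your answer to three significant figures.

For quasistatic motion the external work equals the change in potential energy: W_ext = qΔV = q(V_B − V_A).
At A: distance to the source charge is 0.914 m; V_A = kq₁/r = -4.62×10⁴ V.
At B: distance to the source charge is 1.16 m; V_B = kq₁/r = -3.63×10⁴ V.
ΔV = V_B − V_A = 9890 V.
W_ext = qΔV = (-7.92×10⁻⁶ C)(9890 V) = -0.0783 J.

-0.0783 J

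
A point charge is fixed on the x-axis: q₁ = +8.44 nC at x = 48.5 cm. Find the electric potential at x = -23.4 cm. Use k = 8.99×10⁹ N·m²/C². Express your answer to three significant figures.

106 V

The total potential is the scalar sum of each charge's contribution, V = Σ kqᵢ/rᵢ.
V = k[(8.44×10⁻⁹)/(0.719)] = 106 V.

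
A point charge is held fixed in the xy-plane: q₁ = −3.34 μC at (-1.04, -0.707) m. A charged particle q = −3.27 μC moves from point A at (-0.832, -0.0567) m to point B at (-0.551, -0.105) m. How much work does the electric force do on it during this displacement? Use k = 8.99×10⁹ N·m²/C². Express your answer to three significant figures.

The work done by the electric force is W_field = −ΔU = −q(V_B − V_A) = q(V_A − V_B).
At A: distance to the source charge is 0.683 m; V_A = kq₁/r = -4.40×10⁴ V.
At B: distance to the source charge is 0.776 m; V_B = kq₁/r = -3.87×10⁴ V.
ΔV = V_B − V_A = 5260 V.
W_field = −qΔV = −(-3.27×10⁻⁶ C)(5260 V) = 0.0172 J.

0.0172 J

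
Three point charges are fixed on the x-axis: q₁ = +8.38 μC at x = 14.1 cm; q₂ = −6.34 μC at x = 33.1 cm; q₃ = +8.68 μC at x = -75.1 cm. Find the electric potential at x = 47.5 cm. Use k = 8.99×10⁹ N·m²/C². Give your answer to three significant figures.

-1.07×10⁵ V

Electric potential is a scalar, so the contributions from each charge add algebraically: V = Σ kqᵢ/rᵢ.
Distances from the field point to each charge: r₁ = 0.334 m, r₂ = 0.144 m, r₃ = 1.23 m.
V = k[(8.38×10⁻⁶)/(0.334) + (-6.34×10⁻⁶)/(0.144) + (8.68×10⁻⁶)/(1.23)] = -1.07×10⁵ V.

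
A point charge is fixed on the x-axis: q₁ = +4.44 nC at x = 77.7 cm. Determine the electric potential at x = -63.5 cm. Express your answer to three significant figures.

The total potential is the scalar sum of each charge's contribution, V = Σ kqᵢ/rᵢ.
V = k[(4.44×10⁻⁹)/(1.41)] = 28.3 V.

28.3 V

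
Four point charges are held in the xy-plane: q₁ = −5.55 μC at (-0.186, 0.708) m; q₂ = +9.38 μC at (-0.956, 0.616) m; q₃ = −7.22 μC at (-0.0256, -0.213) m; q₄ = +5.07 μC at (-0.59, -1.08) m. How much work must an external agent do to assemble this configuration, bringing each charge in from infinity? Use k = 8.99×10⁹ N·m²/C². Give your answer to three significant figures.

-0.916 J

The assembly work is the sum of pairwise potential energies, U = Σ_{i<j} kqᵢqⱼ/rᵢⱼ.
Pair separations: r₁₂ = 0.775 m, r₁₃ = 0.935 m, r₁₄ = 1.83 m, r₂₃ = 1.25 m, r₂₄ = 1.74 m, r₃₄ = 1.03 m.
Summing all 6 pair terms gives U = -0.916 J.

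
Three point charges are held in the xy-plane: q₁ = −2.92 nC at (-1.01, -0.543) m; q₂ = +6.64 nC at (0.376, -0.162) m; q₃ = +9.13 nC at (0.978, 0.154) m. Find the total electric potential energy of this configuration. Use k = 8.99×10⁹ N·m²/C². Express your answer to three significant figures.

The work to assemble the configuration equals its total potential energy, U = Σ kqᵢqⱼ/rᵢⱼ over all pairs.
Pair separations: r₁₂ = 1.44 m, r₁₃ = 2.11 m, r₂₃ = 0.680 m.
U = (-1.21×10⁻⁷) + (-1.14×10⁻⁷) + (8.02×10⁻⁷) = 5.67×10⁻⁷ J.

5.67×10⁻⁷ J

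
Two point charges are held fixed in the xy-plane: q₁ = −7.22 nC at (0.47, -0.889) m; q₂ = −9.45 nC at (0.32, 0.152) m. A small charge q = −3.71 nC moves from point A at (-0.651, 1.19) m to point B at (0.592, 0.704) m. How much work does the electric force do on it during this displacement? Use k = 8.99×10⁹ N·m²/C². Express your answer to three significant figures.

The work done by the electric force is W_field = −ΔU = −q(V_B − V_A) = q(V_A − V_B).
At A: distances to the source charges are 2.36 m, 1.42 m; V_A = Σ kqᵢ/rᵢ = -87.3 V.
At B: distances to the source charges are 1.60 m, 0.615 m; V_B = Σ kqᵢ/rᵢ = -179 V.
ΔV = V_B − V_A = -91.4 V.
W_field = −qΔV = −(-3.71×10⁻⁹ C)(-91.4 V) = -3.39×10⁻⁷ J.

-3.39×10⁻⁷ J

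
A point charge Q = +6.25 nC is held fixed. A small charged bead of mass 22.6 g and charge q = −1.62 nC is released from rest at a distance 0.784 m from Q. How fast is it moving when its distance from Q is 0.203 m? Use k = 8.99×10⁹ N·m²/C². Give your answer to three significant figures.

5.42×10⁻³ m/s

Only the electrostatic force acts, so mechanical energy is conserved: ½mv² = U₁ − U₂ = kQq(1/r₁ − 1/r₂).
U₁ − U₂ = (8.99×10⁹ N·m²/C²)(6.25×10⁻⁹ C)(-1.62×10⁻⁹ C)(1/0.784 − 1/0.203) = 3.32×10⁻⁷ J.
v = √(2·3.32×10⁻⁷/0.0226) = 5.42×10⁻³ m/s.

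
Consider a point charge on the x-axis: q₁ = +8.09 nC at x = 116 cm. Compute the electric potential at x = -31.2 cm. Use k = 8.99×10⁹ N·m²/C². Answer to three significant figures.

49.4 V

The total potential is the scalar sum of each charge's contribution, V = Σ kqᵢ/rᵢ.
V = k[(8.09×10⁻⁹)/(1.47)] = 49.4 V.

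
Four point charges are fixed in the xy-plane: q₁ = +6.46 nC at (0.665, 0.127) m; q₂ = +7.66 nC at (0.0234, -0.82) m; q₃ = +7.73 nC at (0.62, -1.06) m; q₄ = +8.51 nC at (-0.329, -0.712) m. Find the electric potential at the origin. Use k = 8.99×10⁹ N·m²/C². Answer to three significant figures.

324 V

Electric potential is a scalar, so the contributions from each charge add algebraically: V = Σ kqᵢ/rᵢ.
Distances from the field point to each charge: r₁ = 0.677 m, r₂ = 0.820 m, r₃ = 1.23 m, r₄ = 0.784 m.
V = k[(6.46×10⁻⁹)/(0.677) + (7.66×10⁻⁹)/(0.820) + (7.73×10⁻⁹)/(1.23) + (8.51×10⁻⁹)/(0.784)] = 324 V.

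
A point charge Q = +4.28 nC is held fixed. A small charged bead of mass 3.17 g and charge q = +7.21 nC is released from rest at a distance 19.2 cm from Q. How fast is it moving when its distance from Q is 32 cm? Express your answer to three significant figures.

Only the electrostatic force acts, so mechanical energy is conserved: ½mv² = U₁ − U₂ = kQq(1/r₁ − 1/r₂).
U₁ − U₂ = (8.99×10⁹ N·m²/C²)(4.28×10⁻⁹ C)(7.21×10⁻⁹ C)(1/0.192 − 1/0.320) = 5.78×10⁻⁷ J.
v = √(2·5.78×10⁻⁷/3.17×10⁻³) = 0.0191 m/s.

0.0191 m/s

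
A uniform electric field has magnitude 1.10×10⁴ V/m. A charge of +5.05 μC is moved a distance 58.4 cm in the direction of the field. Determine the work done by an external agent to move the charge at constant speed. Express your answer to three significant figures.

-0.0324 J

The potential change for a displacement 58.4 cm in the direction of the field is ΔV = −Ed = -6420 V.
W_ext = qΔV = -0.0324 J.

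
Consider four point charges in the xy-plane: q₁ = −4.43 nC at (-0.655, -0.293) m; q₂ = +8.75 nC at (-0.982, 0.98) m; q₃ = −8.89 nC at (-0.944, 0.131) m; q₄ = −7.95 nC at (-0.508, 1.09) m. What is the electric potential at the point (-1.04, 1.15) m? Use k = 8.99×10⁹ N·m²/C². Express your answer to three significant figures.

200 V

The total potential is the scalar sum of each charge's contribution, V = Σ kqᵢ/rᵢ.
Distances from the field point to each charge: r₁ = 1.49 m, r₂ = 0.180 m, r₃ = 1.02 m, r₄ = 0.535 m.
V = k[(-4.43×10⁻⁹)/(1.49) + (8.75×10⁻⁹)/(0.180) + (-8.89×10⁻⁹)/(1.02) + (-7.95×10⁻⁹)/(0.535)] = 200 V.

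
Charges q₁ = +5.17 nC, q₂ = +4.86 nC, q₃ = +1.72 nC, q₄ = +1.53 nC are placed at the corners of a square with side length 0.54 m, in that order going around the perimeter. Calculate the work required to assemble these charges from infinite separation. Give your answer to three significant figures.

9.25×10⁻⁷ J

The assembly work is the sum of pairwise potential energies, U = Σ_{i<j} kqᵢqⱼ/rᵢⱼ.
The four side pairs have separation 0.540 m and the two diagonal pairs 0.764 m.
Summing all 6 pair terms gives U = 9.25×10⁻⁷ J.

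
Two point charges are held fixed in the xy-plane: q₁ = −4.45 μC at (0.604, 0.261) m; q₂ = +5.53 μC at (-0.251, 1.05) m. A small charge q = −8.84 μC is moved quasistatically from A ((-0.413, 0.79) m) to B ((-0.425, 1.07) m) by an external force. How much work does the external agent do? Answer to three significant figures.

-1.11 J

For quasistatic motion the external work equals the change in potential energy: W_ext = qΔV = q(V_B − V_A).
At A: distances to the source charges are 1.15 m, 0.306 m; V_A = Σ kqᵢ/rᵢ = 1.27×10⁵ V.
At B: distances to the source charges are 1.31 m, 0.175 m; V_B = Σ kqᵢ/rᵢ = 2.53×10⁵ V.
ΔV = V_B − V_A = 1.26×10⁵ V.
W_ext = qΔV = (-8.84×10⁻⁶ C)(1.26×10⁵ V) = -1.11 J.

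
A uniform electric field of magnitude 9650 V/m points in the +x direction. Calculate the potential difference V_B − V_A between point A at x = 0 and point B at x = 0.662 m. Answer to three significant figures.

-6390 V

In a uniform field, potential decreases in the direction of E: V_B − V_A = −E·Δx.
V_B − V_A = −(9650 V/m)(0.662 m) = -6390 V.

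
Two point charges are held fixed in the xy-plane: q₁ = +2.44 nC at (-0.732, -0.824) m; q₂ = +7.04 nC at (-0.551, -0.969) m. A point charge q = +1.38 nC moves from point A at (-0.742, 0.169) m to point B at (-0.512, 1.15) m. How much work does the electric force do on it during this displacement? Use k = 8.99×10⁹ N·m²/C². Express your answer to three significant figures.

4.97×10⁻⁸ J

The work done by the electric force is W_field = −ΔU = −q(V_B − V_A) = q(V_A − V_B).
At A: distances to the source charges are 0.993 m, 1.15 m; V_A = Σ kqᵢ/rᵢ = 76.9 V.
At B: distances to the source charges are 1.99 m, 2.12 m; V_B = Σ kqᵢ/rᵢ = 40.9 V.
ΔV = V_B − V_A = -36.0 V.
W_field = −qΔV = −(1.38×10⁻⁹ C)(-36.0 V) = 4.97×10⁻⁸ J.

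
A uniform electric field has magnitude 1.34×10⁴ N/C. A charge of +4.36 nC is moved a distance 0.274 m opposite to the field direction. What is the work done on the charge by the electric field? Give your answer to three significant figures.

The potential change for a displacement 0.274 m opposite to the field direction is ΔV = +Ed = 3670 V.
W_field = −qΔV = -1.60×10⁻⁵ J.

-1.60×10⁻⁵ J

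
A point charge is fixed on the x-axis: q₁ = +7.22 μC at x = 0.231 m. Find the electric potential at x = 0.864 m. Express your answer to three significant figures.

1.03×10⁵ V

Electric potential is a scalar, so the contributions from each charge add algebraically: V = Σ kqᵢ/rᵢ.
V = k[(7.22×10⁻⁶)/(0.633)] = 1.03×10⁵ V.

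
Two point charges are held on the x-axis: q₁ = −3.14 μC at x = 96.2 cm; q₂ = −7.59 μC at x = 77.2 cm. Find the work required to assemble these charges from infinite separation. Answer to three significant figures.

1.13 J

The work to assemble the configuration equals its total potential energy, U = Σ kqᵢqⱼ/rᵢⱼ over all pairs.
Pair separations: r₁₂ = 0.190 m.
U = (1.13) = 1.13 J.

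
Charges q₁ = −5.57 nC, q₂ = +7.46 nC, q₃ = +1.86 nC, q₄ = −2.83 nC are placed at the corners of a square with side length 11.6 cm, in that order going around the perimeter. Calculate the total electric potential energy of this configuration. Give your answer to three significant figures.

-3.06×10⁻⁶ J

The work to assemble the configuration equals its total potential energy, U = Σ kqᵢqⱼ/rᵢⱼ over all pairs.
The four side pairs have separation 0.116 m and the two diagonal pairs 0.164 m.
Summing all 6 pair terms gives U = -3.06×10⁻⁶ J.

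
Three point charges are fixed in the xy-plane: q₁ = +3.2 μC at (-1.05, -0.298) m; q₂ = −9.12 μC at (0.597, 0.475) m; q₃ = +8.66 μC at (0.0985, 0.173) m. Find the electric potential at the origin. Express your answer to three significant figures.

Electric potential is a scalar, so the contributions from each charge add algebraically: V = Σ kqᵢ/rᵢ.
Distances from the field point to each charge: r₁ = 1.09 m, r₂ = 0.763 m, r₃ = 0.199 m.
V = k[(3.20×10⁻⁶)/(1.09) + (-9.12×10⁻⁶)/(0.763) + (8.66×10⁻⁶)/(0.199)] = 3.10×10⁵ V.

3.10×10⁵ V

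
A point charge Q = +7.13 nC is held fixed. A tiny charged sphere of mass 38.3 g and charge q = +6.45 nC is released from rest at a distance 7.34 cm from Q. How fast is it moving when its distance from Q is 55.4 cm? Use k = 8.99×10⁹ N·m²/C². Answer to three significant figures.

0.0160 m/s

Only the electrostatic force acts, so mechanical energy is conserved: ½mv² = U₁ − U₂ = kQq(1/r₁ − 1/r₂).
U₁ − U₂ = (8.99×10⁹ N·m²/C²)(7.13×10⁻⁹ C)(6.45×10⁻⁹ C)(1/0.0734 − 1/0.554) = 4.89×10⁻⁶ J.
v = √(2·4.89×10⁻⁶/0.0383) = 0.0160 m/s.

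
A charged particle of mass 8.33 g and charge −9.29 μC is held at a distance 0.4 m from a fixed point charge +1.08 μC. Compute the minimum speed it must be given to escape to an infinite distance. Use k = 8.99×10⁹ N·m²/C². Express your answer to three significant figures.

7.36 m/s

To just escape, total mechanical energy must reach zero at infinity: ½mv²_min + U = 0, so ½mv²_min = −U = |kQq|/r.
|U| = |kQq|/r = (8.99×10⁹ N·m²/C²)(1.08×10⁻⁶)(9.29×10⁻⁶)/(0.400) = 0.225 J.
v_min = √(2|U|/m) = √(2·0.225/8.33×10⁻³) = 7.36 m/s.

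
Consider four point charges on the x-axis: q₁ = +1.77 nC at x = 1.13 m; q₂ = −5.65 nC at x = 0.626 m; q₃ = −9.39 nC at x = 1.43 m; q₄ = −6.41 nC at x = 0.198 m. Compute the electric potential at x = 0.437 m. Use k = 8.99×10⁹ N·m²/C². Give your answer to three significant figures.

Electric potential is a scalar, so the contributions from each charge add algebraically: V = Σ kqᵢ/rᵢ.
Distances from the field point to each charge: r₁ = 0.693 m, r₂ = 0.189 m, r₃ = 0.993 m, r₄ = 0.239 m.
V = k[(1.77×10⁻⁹)/(0.693) + (-5.65×10⁻⁹)/(0.189) + (-9.39×10⁻⁹)/(0.993) + (-6.41×10⁻⁹)/(0.239)] = -572 V.

-572 V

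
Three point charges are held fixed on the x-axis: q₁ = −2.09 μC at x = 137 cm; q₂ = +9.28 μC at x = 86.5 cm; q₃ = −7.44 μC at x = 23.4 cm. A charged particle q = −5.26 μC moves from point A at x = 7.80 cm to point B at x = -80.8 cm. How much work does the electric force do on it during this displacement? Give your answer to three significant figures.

The work done by the electric force is W_field = −ΔU = −q(V_B − V_A) = q(V_A − V_B).
At A: distances to the source charges are 1.29 m, 0.787 m, 0.156 m; V_A = Σ kqᵢ/rᵢ = -3.37×10⁵ V.
At B: distances to the source charges are 2.18 m, 1.67 m, 1.04 m; V_B = Σ kqᵢ/rᵢ = -2.29×10⁴ V.
ΔV = V_B − V_A = 3.14×10⁵ V.
W_field = −qΔV = −(-5.26×10⁻⁶ C)(3.14×10⁵ V) = 1.65 J.

1.65 J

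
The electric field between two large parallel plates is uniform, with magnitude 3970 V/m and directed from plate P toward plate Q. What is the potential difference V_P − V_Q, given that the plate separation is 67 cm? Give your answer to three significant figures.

2660 V

In a uniform field, potential decreases in the direction of E: ΔV = −E·d for a displacement d parallel to E.
Going from Q to P is a displacement of 67 cm opposite to the field, so V_P − V_Q = +Ed = 2660 V.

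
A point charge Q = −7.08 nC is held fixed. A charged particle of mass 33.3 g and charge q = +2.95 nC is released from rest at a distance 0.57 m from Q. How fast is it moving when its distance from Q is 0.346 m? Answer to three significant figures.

Only the electrostatic force acts, so mechanical energy is conserved: ½mv² = U₁ − U₂ = kQq(1/r₁ − 1/r₂).
U₁ − U₂ = (8.99×10⁹ N·m²/C²)(-7.08×10⁻⁹ C)(2.95×10⁻⁹ C)(1/0.570 − 1/0.346) = 2.13×10⁻⁷ J.
v = √(2·2.13×10⁻⁷/0.0333) = 3.58×10⁻³ m/s.

3.58×10⁻³ m/s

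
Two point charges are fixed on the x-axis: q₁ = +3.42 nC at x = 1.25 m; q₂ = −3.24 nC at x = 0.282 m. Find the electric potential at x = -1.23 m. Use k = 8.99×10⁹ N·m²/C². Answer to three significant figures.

-6.87 V

The total potential is the scalar sum of each charge's contribution, V = Σ kqᵢ/rᵢ.
Distances from the field point to each charge: r₁ = 2.48 m, r₂ = 1.51 m.
V = k[(3.42×10⁻⁹)/(2.48) + (-3.24×10⁻⁹)/(1.51)] = -6.87 V.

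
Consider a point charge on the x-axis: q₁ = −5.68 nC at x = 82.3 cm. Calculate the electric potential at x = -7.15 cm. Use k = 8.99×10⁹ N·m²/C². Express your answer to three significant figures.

-57.1 V

Electric potential is a scalar, so the contributions from each charge add algebraically: V = Σ kqᵢ/rᵢ.
V = k[(-5.68×10⁻⁹)/(0.894)] = -57.1 V.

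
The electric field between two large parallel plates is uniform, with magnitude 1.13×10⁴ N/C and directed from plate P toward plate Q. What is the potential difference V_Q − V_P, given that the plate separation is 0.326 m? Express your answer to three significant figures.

In a uniform field, potential decreases in the direction of E: ΔV = −E·d for a displacement d parallel to E.
Going from P to Q is a displacement of 0.326 m along the field, so V_Q − V_P = −Ed = -3680 V.

-3680 V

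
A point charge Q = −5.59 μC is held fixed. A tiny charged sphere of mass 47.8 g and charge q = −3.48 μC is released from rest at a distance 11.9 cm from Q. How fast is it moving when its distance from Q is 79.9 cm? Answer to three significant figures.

Only the electrostatic force acts, so mechanical energy is conserved: ½mv² = U₁ − U₂ = kQq(1/r₁ − 1/r₂).
U₁ − U₂ = (8.99×10⁹ N·m²/C²)(-5.59×10⁻⁶ C)(-3.48×10⁻⁶ C)(1/0.119 − 1/0.799) = 1.25 J.
v = √(2·1.25/0.0478) = 7.23 m/s.

7.23 m/s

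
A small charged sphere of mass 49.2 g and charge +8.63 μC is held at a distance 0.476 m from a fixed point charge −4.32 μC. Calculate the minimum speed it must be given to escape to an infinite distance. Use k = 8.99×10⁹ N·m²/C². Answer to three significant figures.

To just escape, total mechanical energy must reach zero at infinity: ½mv²_min + U = 0, so ½mv²_min = −U = |kQq|/r.
|U| = |kQq|/r = (8.99×10⁹ N·m²/C²)(4.32×10⁻⁶)(8.63×10⁻⁶)/(0.476) = 0.704 J.
v_min = √(2|U|/m) = √(2·0.704/0.0492) = 5.35 m/s.

5.35 m/s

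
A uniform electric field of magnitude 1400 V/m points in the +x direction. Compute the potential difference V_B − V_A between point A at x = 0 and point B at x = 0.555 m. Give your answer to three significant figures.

-777 V

In a uniform field, potential decreases in the direction of E: V_B − V_A = −E·Δx.
V_B − V_A = −(1400 V/m)(0.555 m) = -777 V.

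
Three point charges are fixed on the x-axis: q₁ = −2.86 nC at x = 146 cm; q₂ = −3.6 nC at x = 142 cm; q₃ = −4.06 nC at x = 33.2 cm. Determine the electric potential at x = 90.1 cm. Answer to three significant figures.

-173 V

Electric potential is a scalar, so the contributions from each charge add algebraically: V = Σ kqᵢ/rᵢ.
Distances from the field point to each charge: r₁ = 0.559 m, r₂ = 0.519 m, r₃ = 0.569 m.
V = k[(-2.86×10⁻⁹)/(0.559) + (-3.60×10⁻⁹)/(0.519) + (-4.06×10⁻⁹)/(0.569)] = -173 V.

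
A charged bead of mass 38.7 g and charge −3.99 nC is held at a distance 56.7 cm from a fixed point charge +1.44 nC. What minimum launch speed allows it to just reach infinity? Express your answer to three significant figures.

To just escape, total mechanical energy must reach zero at infinity: ½mv²_min + U = 0, so ½mv²_min = −U = |kQq|/r.
|U| = |kQq|/r = (8.99×10⁹ N·m²/C²)(1.44×10⁻⁹)(3.99×10⁻⁹)/(0.567) = 9.11×10⁻⁸ J.
v_min = √(2|U|/m) = √(2·9.11×10⁻⁸/0.0387) = 2.17×10⁻³ m/s.

2.17×10⁻³ m/s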